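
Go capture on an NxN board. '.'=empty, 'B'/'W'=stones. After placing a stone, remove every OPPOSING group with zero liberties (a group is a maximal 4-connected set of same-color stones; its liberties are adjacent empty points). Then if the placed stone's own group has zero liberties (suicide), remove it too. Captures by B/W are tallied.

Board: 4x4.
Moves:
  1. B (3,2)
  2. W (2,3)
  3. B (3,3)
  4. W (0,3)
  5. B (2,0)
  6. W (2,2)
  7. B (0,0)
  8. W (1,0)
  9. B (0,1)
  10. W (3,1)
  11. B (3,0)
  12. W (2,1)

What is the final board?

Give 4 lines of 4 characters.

Answer: BB.W
W...
.WWW
.W..

Derivation:
Move 1: B@(3,2) -> caps B=0 W=0
Move 2: W@(2,3) -> caps B=0 W=0
Move 3: B@(3,3) -> caps B=0 W=0
Move 4: W@(0,3) -> caps B=0 W=0
Move 5: B@(2,0) -> caps B=0 W=0
Move 6: W@(2,2) -> caps B=0 W=0
Move 7: B@(0,0) -> caps B=0 W=0
Move 8: W@(1,0) -> caps B=0 W=0
Move 9: B@(0,1) -> caps B=0 W=0
Move 10: W@(3,1) -> caps B=0 W=2
Move 11: B@(3,0) -> caps B=0 W=2
Move 12: W@(2,1) -> caps B=0 W=4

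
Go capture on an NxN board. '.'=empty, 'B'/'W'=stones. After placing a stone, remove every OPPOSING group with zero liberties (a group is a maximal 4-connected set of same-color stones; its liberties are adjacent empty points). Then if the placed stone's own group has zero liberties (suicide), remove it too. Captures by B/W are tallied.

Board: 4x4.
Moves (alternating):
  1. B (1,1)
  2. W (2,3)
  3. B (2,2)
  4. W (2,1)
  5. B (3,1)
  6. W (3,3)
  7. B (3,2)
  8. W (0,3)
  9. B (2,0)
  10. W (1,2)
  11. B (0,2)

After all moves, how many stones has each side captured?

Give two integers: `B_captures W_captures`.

Move 1: B@(1,1) -> caps B=0 W=0
Move 2: W@(2,3) -> caps B=0 W=0
Move 3: B@(2,2) -> caps B=0 W=0
Move 4: W@(2,1) -> caps B=0 W=0
Move 5: B@(3,1) -> caps B=0 W=0
Move 6: W@(3,3) -> caps B=0 W=0
Move 7: B@(3,2) -> caps B=0 W=0
Move 8: W@(0,3) -> caps B=0 W=0
Move 9: B@(2,0) -> caps B=1 W=0
Move 10: W@(1,2) -> caps B=1 W=0
Move 11: B@(0,2) -> caps B=1 W=0

Answer: 1 0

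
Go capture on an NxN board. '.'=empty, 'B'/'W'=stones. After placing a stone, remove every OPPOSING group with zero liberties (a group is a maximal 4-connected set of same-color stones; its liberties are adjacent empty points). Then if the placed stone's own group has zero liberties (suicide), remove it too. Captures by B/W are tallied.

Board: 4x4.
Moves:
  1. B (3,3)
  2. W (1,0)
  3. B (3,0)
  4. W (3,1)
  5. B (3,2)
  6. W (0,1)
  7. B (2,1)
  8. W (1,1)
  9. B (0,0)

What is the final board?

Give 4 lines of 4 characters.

Answer: .W..
WW..
.B..
B.BB

Derivation:
Move 1: B@(3,3) -> caps B=0 W=0
Move 2: W@(1,0) -> caps B=0 W=0
Move 3: B@(3,0) -> caps B=0 W=0
Move 4: W@(3,1) -> caps B=0 W=0
Move 5: B@(3,2) -> caps B=0 W=0
Move 6: W@(0,1) -> caps B=0 W=0
Move 7: B@(2,1) -> caps B=1 W=0
Move 8: W@(1,1) -> caps B=1 W=0
Move 9: B@(0,0) -> caps B=1 W=0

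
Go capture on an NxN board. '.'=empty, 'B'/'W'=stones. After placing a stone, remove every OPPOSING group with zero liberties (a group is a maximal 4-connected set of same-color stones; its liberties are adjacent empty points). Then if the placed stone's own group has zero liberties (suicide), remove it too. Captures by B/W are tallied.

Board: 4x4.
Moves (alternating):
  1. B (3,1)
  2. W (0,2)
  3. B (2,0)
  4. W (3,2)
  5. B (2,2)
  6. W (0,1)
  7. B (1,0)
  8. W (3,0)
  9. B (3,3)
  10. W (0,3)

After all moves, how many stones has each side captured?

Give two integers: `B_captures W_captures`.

Answer: 1 0

Derivation:
Move 1: B@(3,1) -> caps B=0 W=0
Move 2: W@(0,2) -> caps B=0 W=0
Move 3: B@(2,0) -> caps B=0 W=0
Move 4: W@(3,2) -> caps B=0 W=0
Move 5: B@(2,2) -> caps B=0 W=0
Move 6: W@(0,1) -> caps B=0 W=0
Move 7: B@(1,0) -> caps B=0 W=0
Move 8: W@(3,0) -> caps B=0 W=0
Move 9: B@(3,3) -> caps B=1 W=0
Move 10: W@(0,3) -> caps B=1 W=0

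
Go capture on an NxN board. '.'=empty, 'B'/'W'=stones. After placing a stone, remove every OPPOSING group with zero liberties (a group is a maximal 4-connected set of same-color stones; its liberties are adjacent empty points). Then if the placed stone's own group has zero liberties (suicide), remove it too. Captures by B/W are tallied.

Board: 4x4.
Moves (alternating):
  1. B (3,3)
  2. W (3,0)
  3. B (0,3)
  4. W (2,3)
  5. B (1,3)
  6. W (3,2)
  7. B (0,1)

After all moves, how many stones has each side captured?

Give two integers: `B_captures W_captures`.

Answer: 0 1

Derivation:
Move 1: B@(3,3) -> caps B=0 W=0
Move 2: W@(3,0) -> caps B=0 W=0
Move 3: B@(0,3) -> caps B=0 W=0
Move 4: W@(2,3) -> caps B=0 W=0
Move 5: B@(1,3) -> caps B=0 W=0
Move 6: W@(3,2) -> caps B=0 W=1
Move 7: B@(0,1) -> caps B=0 W=1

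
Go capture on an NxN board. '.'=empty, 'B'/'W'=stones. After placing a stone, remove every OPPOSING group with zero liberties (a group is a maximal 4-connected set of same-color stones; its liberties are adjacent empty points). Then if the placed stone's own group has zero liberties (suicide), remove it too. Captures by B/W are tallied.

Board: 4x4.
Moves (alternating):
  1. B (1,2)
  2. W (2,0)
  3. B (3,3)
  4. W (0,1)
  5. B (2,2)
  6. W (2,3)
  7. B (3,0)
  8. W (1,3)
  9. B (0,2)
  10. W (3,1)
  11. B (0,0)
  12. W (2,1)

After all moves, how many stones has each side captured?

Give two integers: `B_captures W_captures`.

Answer: 0 1

Derivation:
Move 1: B@(1,2) -> caps B=0 W=0
Move 2: W@(2,0) -> caps B=0 W=0
Move 3: B@(3,3) -> caps B=0 W=0
Move 4: W@(0,1) -> caps B=0 W=0
Move 5: B@(2,2) -> caps B=0 W=0
Move 6: W@(2,3) -> caps B=0 W=0
Move 7: B@(3,0) -> caps B=0 W=0
Move 8: W@(1,3) -> caps B=0 W=0
Move 9: B@(0,2) -> caps B=0 W=0
Move 10: W@(3,1) -> caps B=0 W=1
Move 11: B@(0,0) -> caps B=0 W=1
Move 12: W@(2,1) -> caps B=0 W=1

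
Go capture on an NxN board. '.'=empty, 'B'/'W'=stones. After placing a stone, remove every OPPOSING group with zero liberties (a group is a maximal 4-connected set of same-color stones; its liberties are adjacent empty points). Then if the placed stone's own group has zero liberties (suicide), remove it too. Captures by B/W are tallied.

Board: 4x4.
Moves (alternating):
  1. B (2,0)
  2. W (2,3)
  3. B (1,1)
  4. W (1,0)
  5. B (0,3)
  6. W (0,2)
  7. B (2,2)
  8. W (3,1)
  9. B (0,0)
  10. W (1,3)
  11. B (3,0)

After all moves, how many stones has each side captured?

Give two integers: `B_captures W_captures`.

Move 1: B@(2,0) -> caps B=0 W=0
Move 2: W@(2,3) -> caps B=0 W=0
Move 3: B@(1,1) -> caps B=0 W=0
Move 4: W@(1,0) -> caps B=0 W=0
Move 5: B@(0,3) -> caps B=0 W=0
Move 6: W@(0,2) -> caps B=0 W=0
Move 7: B@(2,2) -> caps B=0 W=0
Move 8: W@(3,1) -> caps B=0 W=0
Move 9: B@(0,0) -> caps B=1 W=0
Move 10: W@(1,3) -> caps B=1 W=1
Move 11: B@(3,0) -> caps B=1 W=1

Answer: 1 1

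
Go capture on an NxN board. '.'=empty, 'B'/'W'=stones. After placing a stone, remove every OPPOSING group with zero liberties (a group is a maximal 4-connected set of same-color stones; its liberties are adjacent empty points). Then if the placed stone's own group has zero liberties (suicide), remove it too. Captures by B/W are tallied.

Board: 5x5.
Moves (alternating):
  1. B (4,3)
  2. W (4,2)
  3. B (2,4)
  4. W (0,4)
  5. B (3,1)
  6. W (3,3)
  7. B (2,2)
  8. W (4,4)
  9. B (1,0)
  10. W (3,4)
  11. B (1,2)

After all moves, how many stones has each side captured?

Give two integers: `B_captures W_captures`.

Answer: 0 1

Derivation:
Move 1: B@(4,3) -> caps B=0 W=0
Move 2: W@(4,2) -> caps B=0 W=0
Move 3: B@(2,4) -> caps B=0 W=0
Move 4: W@(0,4) -> caps B=0 W=0
Move 5: B@(3,1) -> caps B=0 W=0
Move 6: W@(3,3) -> caps B=0 W=0
Move 7: B@(2,2) -> caps B=0 W=0
Move 8: W@(4,4) -> caps B=0 W=1
Move 9: B@(1,0) -> caps B=0 W=1
Move 10: W@(3,4) -> caps B=0 W=1
Move 11: B@(1,2) -> caps B=0 W=1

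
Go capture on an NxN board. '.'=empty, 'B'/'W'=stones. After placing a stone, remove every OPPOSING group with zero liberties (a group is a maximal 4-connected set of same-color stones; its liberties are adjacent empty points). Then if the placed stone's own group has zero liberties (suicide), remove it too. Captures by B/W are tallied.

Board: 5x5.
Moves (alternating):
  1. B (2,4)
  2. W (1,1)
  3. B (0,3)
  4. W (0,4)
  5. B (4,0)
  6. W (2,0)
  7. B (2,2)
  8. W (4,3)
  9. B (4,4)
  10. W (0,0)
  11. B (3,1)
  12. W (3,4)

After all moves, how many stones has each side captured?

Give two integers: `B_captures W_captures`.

Move 1: B@(2,4) -> caps B=0 W=0
Move 2: W@(1,1) -> caps B=0 W=0
Move 3: B@(0,3) -> caps B=0 W=0
Move 4: W@(0,4) -> caps B=0 W=0
Move 5: B@(4,0) -> caps B=0 W=0
Move 6: W@(2,0) -> caps B=0 W=0
Move 7: B@(2,2) -> caps B=0 W=0
Move 8: W@(4,3) -> caps B=0 W=0
Move 9: B@(4,4) -> caps B=0 W=0
Move 10: W@(0,0) -> caps B=0 W=0
Move 11: B@(3,1) -> caps B=0 W=0
Move 12: W@(3,4) -> caps B=0 W=1

Answer: 0 1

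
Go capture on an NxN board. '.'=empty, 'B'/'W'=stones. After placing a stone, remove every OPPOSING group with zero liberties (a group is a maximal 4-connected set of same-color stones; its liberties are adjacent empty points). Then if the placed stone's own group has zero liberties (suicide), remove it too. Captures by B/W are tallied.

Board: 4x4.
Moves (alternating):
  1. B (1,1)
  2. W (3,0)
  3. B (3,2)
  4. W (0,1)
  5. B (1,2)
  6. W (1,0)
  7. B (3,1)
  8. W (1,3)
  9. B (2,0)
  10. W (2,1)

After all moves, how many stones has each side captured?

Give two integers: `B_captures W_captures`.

Answer: 1 0

Derivation:
Move 1: B@(1,1) -> caps B=0 W=0
Move 2: W@(3,0) -> caps B=0 W=0
Move 3: B@(3,2) -> caps B=0 W=0
Move 4: W@(0,1) -> caps B=0 W=0
Move 5: B@(1,2) -> caps B=0 W=0
Move 6: W@(1,0) -> caps B=0 W=0
Move 7: B@(3,1) -> caps B=0 W=0
Move 8: W@(1,3) -> caps B=0 W=0
Move 9: B@(2,0) -> caps B=1 W=0
Move 10: W@(2,1) -> caps B=1 W=0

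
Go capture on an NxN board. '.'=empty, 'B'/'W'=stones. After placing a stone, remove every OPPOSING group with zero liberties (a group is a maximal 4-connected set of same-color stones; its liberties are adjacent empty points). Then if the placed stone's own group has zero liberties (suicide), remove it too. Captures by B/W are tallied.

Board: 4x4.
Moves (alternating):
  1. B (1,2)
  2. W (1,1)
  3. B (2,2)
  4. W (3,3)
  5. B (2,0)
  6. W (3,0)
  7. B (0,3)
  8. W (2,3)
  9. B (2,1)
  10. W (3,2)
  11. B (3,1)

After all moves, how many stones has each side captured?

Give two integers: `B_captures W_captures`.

Answer: 1 0

Derivation:
Move 1: B@(1,2) -> caps B=0 W=0
Move 2: W@(1,1) -> caps B=0 W=0
Move 3: B@(2,2) -> caps B=0 W=0
Move 4: W@(3,3) -> caps B=0 W=0
Move 5: B@(2,0) -> caps B=0 W=0
Move 6: W@(3,0) -> caps B=0 W=0
Move 7: B@(0,3) -> caps B=0 W=0
Move 8: W@(2,3) -> caps B=0 W=0
Move 9: B@(2,1) -> caps B=0 W=0
Move 10: W@(3,2) -> caps B=0 W=0
Move 11: B@(3,1) -> caps B=1 W=0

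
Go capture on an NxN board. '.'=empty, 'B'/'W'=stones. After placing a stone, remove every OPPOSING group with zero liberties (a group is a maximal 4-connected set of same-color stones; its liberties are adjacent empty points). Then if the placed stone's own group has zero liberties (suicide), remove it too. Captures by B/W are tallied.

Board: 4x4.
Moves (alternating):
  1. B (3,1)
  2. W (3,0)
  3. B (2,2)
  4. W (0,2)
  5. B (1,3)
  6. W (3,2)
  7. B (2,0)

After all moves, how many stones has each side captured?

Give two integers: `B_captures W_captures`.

Move 1: B@(3,1) -> caps B=0 W=0
Move 2: W@(3,0) -> caps B=0 W=0
Move 3: B@(2,2) -> caps B=0 W=0
Move 4: W@(0,2) -> caps B=0 W=0
Move 5: B@(1,3) -> caps B=0 W=0
Move 6: W@(3,2) -> caps B=0 W=0
Move 7: B@(2,0) -> caps B=1 W=0

Answer: 1 0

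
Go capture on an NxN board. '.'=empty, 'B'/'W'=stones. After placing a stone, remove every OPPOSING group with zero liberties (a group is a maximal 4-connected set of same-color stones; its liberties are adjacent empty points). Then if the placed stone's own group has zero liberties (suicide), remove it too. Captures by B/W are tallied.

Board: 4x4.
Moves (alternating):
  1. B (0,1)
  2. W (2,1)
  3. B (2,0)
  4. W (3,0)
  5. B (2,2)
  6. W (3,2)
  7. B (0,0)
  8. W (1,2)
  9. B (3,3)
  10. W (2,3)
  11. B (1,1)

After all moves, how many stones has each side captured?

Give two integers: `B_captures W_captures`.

Answer: 0 2

Derivation:
Move 1: B@(0,1) -> caps B=0 W=0
Move 2: W@(2,1) -> caps B=0 W=0
Move 3: B@(2,0) -> caps B=0 W=0
Move 4: W@(3,0) -> caps B=0 W=0
Move 5: B@(2,2) -> caps B=0 W=0
Move 6: W@(3,2) -> caps B=0 W=0
Move 7: B@(0,0) -> caps B=0 W=0
Move 8: W@(1,2) -> caps B=0 W=0
Move 9: B@(3,3) -> caps B=0 W=0
Move 10: W@(2,3) -> caps B=0 W=2
Move 11: B@(1,1) -> caps B=0 W=2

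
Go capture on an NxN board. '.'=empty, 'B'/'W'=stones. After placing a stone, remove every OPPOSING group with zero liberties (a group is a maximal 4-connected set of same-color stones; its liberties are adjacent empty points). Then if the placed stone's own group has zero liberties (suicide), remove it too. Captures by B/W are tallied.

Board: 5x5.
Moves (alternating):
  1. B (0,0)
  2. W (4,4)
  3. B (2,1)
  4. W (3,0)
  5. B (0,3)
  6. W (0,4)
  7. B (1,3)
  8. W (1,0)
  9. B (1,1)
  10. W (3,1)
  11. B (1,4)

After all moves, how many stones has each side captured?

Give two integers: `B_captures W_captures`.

Move 1: B@(0,0) -> caps B=0 W=0
Move 2: W@(4,4) -> caps B=0 W=0
Move 3: B@(2,1) -> caps B=0 W=0
Move 4: W@(3,0) -> caps B=0 W=0
Move 5: B@(0,3) -> caps B=0 W=0
Move 6: W@(0,4) -> caps B=0 W=0
Move 7: B@(1,3) -> caps B=0 W=0
Move 8: W@(1,0) -> caps B=0 W=0
Move 9: B@(1,1) -> caps B=0 W=0
Move 10: W@(3,1) -> caps B=0 W=0
Move 11: B@(1,4) -> caps B=1 W=0

Answer: 1 0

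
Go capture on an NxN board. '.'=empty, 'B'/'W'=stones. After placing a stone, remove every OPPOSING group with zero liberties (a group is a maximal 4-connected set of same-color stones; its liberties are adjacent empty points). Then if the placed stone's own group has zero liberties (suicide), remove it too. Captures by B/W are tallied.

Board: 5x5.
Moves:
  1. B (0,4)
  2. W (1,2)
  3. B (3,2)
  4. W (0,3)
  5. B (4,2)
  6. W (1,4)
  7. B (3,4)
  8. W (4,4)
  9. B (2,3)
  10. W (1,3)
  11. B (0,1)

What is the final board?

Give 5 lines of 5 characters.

Answer: .B.W.
..WWW
...B.
..B.B
..B.W

Derivation:
Move 1: B@(0,4) -> caps B=0 W=0
Move 2: W@(1,2) -> caps B=0 W=0
Move 3: B@(3,2) -> caps B=0 W=0
Move 4: W@(0,3) -> caps B=0 W=0
Move 5: B@(4,2) -> caps B=0 W=0
Move 6: W@(1,4) -> caps B=0 W=1
Move 7: B@(3,4) -> caps B=0 W=1
Move 8: W@(4,4) -> caps B=0 W=1
Move 9: B@(2,3) -> caps B=0 W=1
Move 10: W@(1,3) -> caps B=0 W=1
Move 11: B@(0,1) -> caps B=0 W=1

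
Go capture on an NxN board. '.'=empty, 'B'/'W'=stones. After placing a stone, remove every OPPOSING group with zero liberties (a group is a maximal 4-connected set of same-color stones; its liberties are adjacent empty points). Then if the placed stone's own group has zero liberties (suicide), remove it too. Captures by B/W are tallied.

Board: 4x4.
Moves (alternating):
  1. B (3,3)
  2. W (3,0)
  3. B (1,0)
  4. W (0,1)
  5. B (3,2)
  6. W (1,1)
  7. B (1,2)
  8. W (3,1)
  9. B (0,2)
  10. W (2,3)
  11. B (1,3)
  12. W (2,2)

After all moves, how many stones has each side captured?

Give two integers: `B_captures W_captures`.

Move 1: B@(3,3) -> caps B=0 W=0
Move 2: W@(3,0) -> caps B=0 W=0
Move 3: B@(1,0) -> caps B=0 W=0
Move 4: W@(0,1) -> caps B=0 W=0
Move 5: B@(3,2) -> caps B=0 W=0
Move 6: W@(1,1) -> caps B=0 W=0
Move 7: B@(1,2) -> caps B=0 W=0
Move 8: W@(3,1) -> caps B=0 W=0
Move 9: B@(0,2) -> caps B=0 W=0
Move 10: W@(2,3) -> caps B=0 W=0
Move 11: B@(1,3) -> caps B=0 W=0
Move 12: W@(2,2) -> caps B=0 W=2

Answer: 0 2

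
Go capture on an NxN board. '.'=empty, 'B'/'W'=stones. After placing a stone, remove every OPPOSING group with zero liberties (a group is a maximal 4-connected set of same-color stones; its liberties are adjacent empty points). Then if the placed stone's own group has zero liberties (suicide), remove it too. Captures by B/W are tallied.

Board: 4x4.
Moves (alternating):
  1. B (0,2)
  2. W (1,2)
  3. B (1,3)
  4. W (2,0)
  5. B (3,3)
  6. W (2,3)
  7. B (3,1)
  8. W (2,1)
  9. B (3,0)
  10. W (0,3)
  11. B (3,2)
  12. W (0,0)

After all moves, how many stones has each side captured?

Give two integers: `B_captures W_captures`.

Move 1: B@(0,2) -> caps B=0 W=0
Move 2: W@(1,2) -> caps B=0 W=0
Move 3: B@(1,3) -> caps B=0 W=0
Move 4: W@(2,0) -> caps B=0 W=0
Move 5: B@(3,3) -> caps B=0 W=0
Move 6: W@(2,3) -> caps B=0 W=0
Move 7: B@(3,1) -> caps B=0 W=0
Move 8: W@(2,1) -> caps B=0 W=0
Move 9: B@(3,0) -> caps B=0 W=0
Move 10: W@(0,3) -> caps B=0 W=1
Move 11: B@(3,2) -> caps B=0 W=1
Move 12: W@(0,0) -> caps B=0 W=1

Answer: 0 1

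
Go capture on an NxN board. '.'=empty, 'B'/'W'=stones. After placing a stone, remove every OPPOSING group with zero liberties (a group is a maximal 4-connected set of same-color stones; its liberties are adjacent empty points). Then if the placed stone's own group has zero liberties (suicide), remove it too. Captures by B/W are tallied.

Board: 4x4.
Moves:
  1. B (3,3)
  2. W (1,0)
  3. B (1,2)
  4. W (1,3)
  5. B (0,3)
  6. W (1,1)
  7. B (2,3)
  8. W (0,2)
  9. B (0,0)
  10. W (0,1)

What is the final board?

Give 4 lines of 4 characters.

Move 1: B@(3,3) -> caps B=0 W=0
Move 2: W@(1,0) -> caps B=0 W=0
Move 3: B@(1,2) -> caps B=0 W=0
Move 4: W@(1,3) -> caps B=0 W=0
Move 5: B@(0,3) -> caps B=0 W=0
Move 6: W@(1,1) -> caps B=0 W=0
Move 7: B@(2,3) -> caps B=1 W=0
Move 8: W@(0,2) -> caps B=1 W=0
Move 9: B@(0,0) -> caps B=1 W=0
Move 10: W@(0,1) -> caps B=1 W=1

Answer: .WWB
WWB.
...B
...B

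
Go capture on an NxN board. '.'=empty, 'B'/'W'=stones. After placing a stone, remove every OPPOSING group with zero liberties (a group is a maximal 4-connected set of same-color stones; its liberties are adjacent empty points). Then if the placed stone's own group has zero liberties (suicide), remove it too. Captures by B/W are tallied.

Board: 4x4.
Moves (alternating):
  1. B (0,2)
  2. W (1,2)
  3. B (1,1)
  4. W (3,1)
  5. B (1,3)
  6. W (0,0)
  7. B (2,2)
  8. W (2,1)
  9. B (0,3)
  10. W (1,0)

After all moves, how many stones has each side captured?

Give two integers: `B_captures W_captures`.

Move 1: B@(0,2) -> caps B=0 W=0
Move 2: W@(1,2) -> caps B=0 W=0
Move 3: B@(1,1) -> caps B=0 W=0
Move 4: W@(3,1) -> caps B=0 W=0
Move 5: B@(1,3) -> caps B=0 W=0
Move 6: W@(0,0) -> caps B=0 W=0
Move 7: B@(2,2) -> caps B=1 W=0
Move 8: W@(2,1) -> caps B=1 W=0
Move 9: B@(0,3) -> caps B=1 W=0
Move 10: W@(1,0) -> caps B=1 W=0

Answer: 1 0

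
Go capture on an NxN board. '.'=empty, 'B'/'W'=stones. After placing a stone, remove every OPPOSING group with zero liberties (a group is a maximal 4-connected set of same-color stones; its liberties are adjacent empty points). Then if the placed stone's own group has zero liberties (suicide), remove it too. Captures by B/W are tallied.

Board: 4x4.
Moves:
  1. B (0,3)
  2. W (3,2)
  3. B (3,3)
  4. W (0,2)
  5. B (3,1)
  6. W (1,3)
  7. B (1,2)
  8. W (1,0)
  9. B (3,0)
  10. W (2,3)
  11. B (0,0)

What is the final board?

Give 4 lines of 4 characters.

Move 1: B@(0,3) -> caps B=0 W=0
Move 2: W@(3,2) -> caps B=0 W=0
Move 3: B@(3,3) -> caps B=0 W=0
Move 4: W@(0,2) -> caps B=0 W=0
Move 5: B@(3,1) -> caps B=0 W=0
Move 6: W@(1,3) -> caps B=0 W=1
Move 7: B@(1,2) -> caps B=0 W=1
Move 8: W@(1,0) -> caps B=0 W=1
Move 9: B@(3,0) -> caps B=0 W=1
Move 10: W@(2,3) -> caps B=0 W=2
Move 11: B@(0,0) -> caps B=0 W=2

Answer: B.W.
W.BW
...W
BBW.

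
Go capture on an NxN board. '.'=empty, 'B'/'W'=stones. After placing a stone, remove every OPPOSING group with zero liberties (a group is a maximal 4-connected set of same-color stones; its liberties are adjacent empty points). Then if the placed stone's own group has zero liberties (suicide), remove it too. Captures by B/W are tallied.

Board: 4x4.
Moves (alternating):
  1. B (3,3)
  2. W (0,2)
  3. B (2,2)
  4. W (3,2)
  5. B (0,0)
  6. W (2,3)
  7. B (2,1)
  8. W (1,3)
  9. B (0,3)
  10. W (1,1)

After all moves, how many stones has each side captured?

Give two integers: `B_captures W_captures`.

Answer: 0 1

Derivation:
Move 1: B@(3,3) -> caps B=0 W=0
Move 2: W@(0,2) -> caps B=0 W=0
Move 3: B@(2,2) -> caps B=0 W=0
Move 4: W@(3,2) -> caps B=0 W=0
Move 5: B@(0,0) -> caps B=0 W=0
Move 6: W@(2,3) -> caps B=0 W=1
Move 7: B@(2,1) -> caps B=0 W=1
Move 8: W@(1,3) -> caps B=0 W=1
Move 9: B@(0,3) -> caps B=0 W=1
Move 10: W@(1,1) -> caps B=0 W=1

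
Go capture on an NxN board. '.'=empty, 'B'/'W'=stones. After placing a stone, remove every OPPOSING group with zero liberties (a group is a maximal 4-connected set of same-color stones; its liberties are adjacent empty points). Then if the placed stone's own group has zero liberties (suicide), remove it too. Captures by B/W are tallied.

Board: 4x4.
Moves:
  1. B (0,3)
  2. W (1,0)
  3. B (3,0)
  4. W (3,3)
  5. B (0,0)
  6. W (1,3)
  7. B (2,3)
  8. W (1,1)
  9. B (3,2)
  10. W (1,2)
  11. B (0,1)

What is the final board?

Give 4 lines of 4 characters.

Move 1: B@(0,3) -> caps B=0 W=0
Move 2: W@(1,0) -> caps B=0 W=0
Move 3: B@(3,0) -> caps B=0 W=0
Move 4: W@(3,3) -> caps B=0 W=0
Move 5: B@(0,0) -> caps B=0 W=0
Move 6: W@(1,3) -> caps B=0 W=0
Move 7: B@(2,3) -> caps B=0 W=0
Move 8: W@(1,1) -> caps B=0 W=0
Move 9: B@(3,2) -> caps B=1 W=0
Move 10: W@(1,2) -> caps B=1 W=0
Move 11: B@(0,1) -> caps B=1 W=0

Answer: BB.B
WWWW
...B
B.B.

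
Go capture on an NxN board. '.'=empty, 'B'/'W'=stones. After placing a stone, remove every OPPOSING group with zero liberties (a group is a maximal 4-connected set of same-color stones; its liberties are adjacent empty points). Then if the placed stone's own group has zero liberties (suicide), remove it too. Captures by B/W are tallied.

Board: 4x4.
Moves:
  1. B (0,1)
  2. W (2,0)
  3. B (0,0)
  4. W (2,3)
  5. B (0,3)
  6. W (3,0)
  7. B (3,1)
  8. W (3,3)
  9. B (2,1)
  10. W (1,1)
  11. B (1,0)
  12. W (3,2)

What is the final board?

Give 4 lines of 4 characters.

Answer: BB.B
BW..
.B.W
.BWW

Derivation:
Move 1: B@(0,1) -> caps B=0 W=0
Move 2: W@(2,0) -> caps B=0 W=0
Move 3: B@(0,0) -> caps B=0 W=0
Move 4: W@(2,3) -> caps B=0 W=0
Move 5: B@(0,3) -> caps B=0 W=0
Move 6: W@(3,0) -> caps B=0 W=0
Move 7: B@(3,1) -> caps B=0 W=0
Move 8: W@(3,3) -> caps B=0 W=0
Move 9: B@(2,1) -> caps B=0 W=0
Move 10: W@(1,1) -> caps B=0 W=0
Move 11: B@(1,0) -> caps B=2 W=0
Move 12: W@(3,2) -> caps B=2 W=0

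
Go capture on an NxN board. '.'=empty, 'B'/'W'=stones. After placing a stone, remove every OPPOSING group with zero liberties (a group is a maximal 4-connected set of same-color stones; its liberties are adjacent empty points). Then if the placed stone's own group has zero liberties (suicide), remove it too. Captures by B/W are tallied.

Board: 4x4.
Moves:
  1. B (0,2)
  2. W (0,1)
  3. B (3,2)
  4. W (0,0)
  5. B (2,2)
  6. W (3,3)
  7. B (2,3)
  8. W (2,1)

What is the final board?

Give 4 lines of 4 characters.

Move 1: B@(0,2) -> caps B=0 W=0
Move 2: W@(0,1) -> caps B=0 W=0
Move 3: B@(3,2) -> caps B=0 W=0
Move 4: W@(0,0) -> caps B=0 W=0
Move 5: B@(2,2) -> caps B=0 W=0
Move 6: W@(3,3) -> caps B=0 W=0
Move 7: B@(2,3) -> caps B=1 W=0
Move 8: W@(2,1) -> caps B=1 W=0

Answer: WWB.
....
.WBB
..B.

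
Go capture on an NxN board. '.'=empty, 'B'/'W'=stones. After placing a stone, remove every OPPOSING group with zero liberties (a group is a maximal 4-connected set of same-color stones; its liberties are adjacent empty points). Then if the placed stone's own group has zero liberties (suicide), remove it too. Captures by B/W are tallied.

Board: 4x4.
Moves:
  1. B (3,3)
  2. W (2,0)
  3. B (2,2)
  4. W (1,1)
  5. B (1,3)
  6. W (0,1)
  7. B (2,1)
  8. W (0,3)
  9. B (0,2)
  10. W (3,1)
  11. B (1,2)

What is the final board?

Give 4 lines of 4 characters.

Answer: .WB.
.WBB
WBB.
.W.B

Derivation:
Move 1: B@(3,3) -> caps B=0 W=0
Move 2: W@(2,0) -> caps B=0 W=0
Move 3: B@(2,2) -> caps B=0 W=0
Move 4: W@(1,1) -> caps B=0 W=0
Move 5: B@(1,3) -> caps B=0 W=0
Move 6: W@(0,1) -> caps B=0 W=0
Move 7: B@(2,1) -> caps B=0 W=0
Move 8: W@(0,3) -> caps B=0 W=0
Move 9: B@(0,2) -> caps B=1 W=0
Move 10: W@(3,1) -> caps B=1 W=0
Move 11: B@(1,2) -> caps B=1 W=0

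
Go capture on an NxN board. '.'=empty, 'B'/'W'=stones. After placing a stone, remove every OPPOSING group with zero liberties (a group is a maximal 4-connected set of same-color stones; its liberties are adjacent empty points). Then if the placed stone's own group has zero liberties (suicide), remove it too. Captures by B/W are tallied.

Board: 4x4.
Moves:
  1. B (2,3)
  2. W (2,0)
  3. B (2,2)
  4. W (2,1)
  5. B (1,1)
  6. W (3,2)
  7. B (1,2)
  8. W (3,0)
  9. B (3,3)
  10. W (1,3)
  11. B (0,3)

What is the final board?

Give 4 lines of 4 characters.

Answer: ...B
.BB.
WWBB
W.WB

Derivation:
Move 1: B@(2,3) -> caps B=0 W=0
Move 2: W@(2,0) -> caps B=0 W=0
Move 3: B@(2,2) -> caps B=0 W=0
Move 4: W@(2,1) -> caps B=0 W=0
Move 5: B@(1,1) -> caps B=0 W=0
Move 6: W@(3,2) -> caps B=0 W=0
Move 7: B@(1,2) -> caps B=0 W=0
Move 8: W@(3,0) -> caps B=0 W=0
Move 9: B@(3,3) -> caps B=0 W=0
Move 10: W@(1,3) -> caps B=0 W=0
Move 11: B@(0,3) -> caps B=1 W=0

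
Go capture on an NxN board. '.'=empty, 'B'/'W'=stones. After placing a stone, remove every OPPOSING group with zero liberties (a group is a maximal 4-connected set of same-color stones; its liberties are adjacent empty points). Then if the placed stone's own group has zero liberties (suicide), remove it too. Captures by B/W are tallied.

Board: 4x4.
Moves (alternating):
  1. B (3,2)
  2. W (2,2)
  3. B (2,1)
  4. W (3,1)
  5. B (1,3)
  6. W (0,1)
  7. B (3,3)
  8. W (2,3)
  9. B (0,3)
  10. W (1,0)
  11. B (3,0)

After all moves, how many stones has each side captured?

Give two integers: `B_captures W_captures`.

Move 1: B@(3,2) -> caps B=0 W=0
Move 2: W@(2,2) -> caps B=0 W=0
Move 3: B@(2,1) -> caps B=0 W=0
Move 4: W@(3,1) -> caps B=0 W=0
Move 5: B@(1,3) -> caps B=0 W=0
Move 6: W@(0,1) -> caps B=0 W=0
Move 7: B@(3,3) -> caps B=0 W=0
Move 8: W@(2,3) -> caps B=0 W=2
Move 9: B@(0,3) -> caps B=0 W=2
Move 10: W@(1,0) -> caps B=0 W=2
Move 11: B@(3,0) -> caps B=0 W=2

Answer: 0 2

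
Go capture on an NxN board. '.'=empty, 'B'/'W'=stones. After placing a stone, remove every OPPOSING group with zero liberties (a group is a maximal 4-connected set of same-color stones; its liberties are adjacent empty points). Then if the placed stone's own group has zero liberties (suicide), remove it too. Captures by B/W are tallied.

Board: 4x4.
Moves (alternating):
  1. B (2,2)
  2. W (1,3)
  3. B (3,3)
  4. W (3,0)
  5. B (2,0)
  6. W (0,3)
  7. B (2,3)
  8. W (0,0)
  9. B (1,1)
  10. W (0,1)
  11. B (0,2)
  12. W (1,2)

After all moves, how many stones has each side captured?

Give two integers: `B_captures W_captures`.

Answer: 0 1

Derivation:
Move 1: B@(2,2) -> caps B=0 W=0
Move 2: W@(1,3) -> caps B=0 W=0
Move 3: B@(3,3) -> caps B=0 W=0
Move 4: W@(3,0) -> caps B=0 W=0
Move 5: B@(2,0) -> caps B=0 W=0
Move 6: W@(0,3) -> caps B=0 W=0
Move 7: B@(2,3) -> caps B=0 W=0
Move 8: W@(0,0) -> caps B=0 W=0
Move 9: B@(1,1) -> caps B=0 W=0
Move 10: W@(0,1) -> caps B=0 W=0
Move 11: B@(0,2) -> caps B=0 W=0
Move 12: W@(1,2) -> caps B=0 W=1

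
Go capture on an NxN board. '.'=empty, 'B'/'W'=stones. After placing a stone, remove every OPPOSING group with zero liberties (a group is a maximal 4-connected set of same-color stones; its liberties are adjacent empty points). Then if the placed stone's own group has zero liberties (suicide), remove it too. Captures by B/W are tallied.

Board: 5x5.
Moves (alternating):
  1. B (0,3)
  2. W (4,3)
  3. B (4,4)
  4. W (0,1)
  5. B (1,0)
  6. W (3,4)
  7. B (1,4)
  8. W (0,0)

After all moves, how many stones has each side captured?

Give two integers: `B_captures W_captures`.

Answer: 0 1

Derivation:
Move 1: B@(0,3) -> caps B=0 W=0
Move 2: W@(4,3) -> caps B=0 W=0
Move 3: B@(4,4) -> caps B=0 W=0
Move 4: W@(0,1) -> caps B=0 W=0
Move 5: B@(1,0) -> caps B=0 W=0
Move 6: W@(3,4) -> caps B=0 W=1
Move 7: B@(1,4) -> caps B=0 W=1
Move 8: W@(0,0) -> caps B=0 W=1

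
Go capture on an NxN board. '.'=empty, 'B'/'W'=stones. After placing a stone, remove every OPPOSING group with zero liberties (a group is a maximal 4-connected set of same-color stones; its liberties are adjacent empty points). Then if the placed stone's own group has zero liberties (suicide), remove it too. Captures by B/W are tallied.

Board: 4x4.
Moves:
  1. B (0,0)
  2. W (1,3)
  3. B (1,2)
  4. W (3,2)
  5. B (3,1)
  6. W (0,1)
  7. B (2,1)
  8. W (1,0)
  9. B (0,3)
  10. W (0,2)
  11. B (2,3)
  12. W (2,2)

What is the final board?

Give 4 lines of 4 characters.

Answer: .WW.
W.BW
.BWB
.BW.

Derivation:
Move 1: B@(0,0) -> caps B=0 W=0
Move 2: W@(1,3) -> caps B=0 W=0
Move 3: B@(1,2) -> caps B=0 W=0
Move 4: W@(3,2) -> caps B=0 W=0
Move 5: B@(3,1) -> caps B=0 W=0
Move 6: W@(0,1) -> caps B=0 W=0
Move 7: B@(2,1) -> caps B=0 W=0
Move 8: W@(1,0) -> caps B=0 W=1
Move 9: B@(0,3) -> caps B=0 W=1
Move 10: W@(0,2) -> caps B=0 W=2
Move 11: B@(2,3) -> caps B=0 W=2
Move 12: W@(2,2) -> caps B=0 W=2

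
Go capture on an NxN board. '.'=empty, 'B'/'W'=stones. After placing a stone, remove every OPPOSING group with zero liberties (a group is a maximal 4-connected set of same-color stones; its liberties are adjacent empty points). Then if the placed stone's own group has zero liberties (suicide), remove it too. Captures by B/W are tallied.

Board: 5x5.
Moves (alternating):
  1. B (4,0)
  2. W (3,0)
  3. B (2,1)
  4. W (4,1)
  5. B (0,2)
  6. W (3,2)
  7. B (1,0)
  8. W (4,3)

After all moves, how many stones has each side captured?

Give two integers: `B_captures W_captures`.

Move 1: B@(4,0) -> caps B=0 W=0
Move 2: W@(3,0) -> caps B=0 W=0
Move 3: B@(2,1) -> caps B=0 W=0
Move 4: W@(4,1) -> caps B=0 W=1
Move 5: B@(0,2) -> caps B=0 W=1
Move 6: W@(3,2) -> caps B=0 W=1
Move 7: B@(1,0) -> caps B=0 W=1
Move 8: W@(4,3) -> caps B=0 W=1

Answer: 0 1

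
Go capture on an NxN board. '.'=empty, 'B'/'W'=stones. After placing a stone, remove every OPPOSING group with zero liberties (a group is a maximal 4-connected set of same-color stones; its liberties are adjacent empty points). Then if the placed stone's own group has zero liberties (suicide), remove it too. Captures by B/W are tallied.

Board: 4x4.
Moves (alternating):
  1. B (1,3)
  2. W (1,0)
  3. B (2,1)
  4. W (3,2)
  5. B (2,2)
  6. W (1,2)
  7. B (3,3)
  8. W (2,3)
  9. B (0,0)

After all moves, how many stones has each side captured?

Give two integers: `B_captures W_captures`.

Answer: 0 1

Derivation:
Move 1: B@(1,3) -> caps B=0 W=0
Move 2: W@(1,0) -> caps B=0 W=0
Move 3: B@(2,1) -> caps B=0 W=0
Move 4: W@(3,2) -> caps B=0 W=0
Move 5: B@(2,2) -> caps B=0 W=0
Move 6: W@(1,2) -> caps B=0 W=0
Move 7: B@(3,3) -> caps B=0 W=0
Move 8: W@(2,3) -> caps B=0 W=1
Move 9: B@(0,0) -> caps B=0 W=1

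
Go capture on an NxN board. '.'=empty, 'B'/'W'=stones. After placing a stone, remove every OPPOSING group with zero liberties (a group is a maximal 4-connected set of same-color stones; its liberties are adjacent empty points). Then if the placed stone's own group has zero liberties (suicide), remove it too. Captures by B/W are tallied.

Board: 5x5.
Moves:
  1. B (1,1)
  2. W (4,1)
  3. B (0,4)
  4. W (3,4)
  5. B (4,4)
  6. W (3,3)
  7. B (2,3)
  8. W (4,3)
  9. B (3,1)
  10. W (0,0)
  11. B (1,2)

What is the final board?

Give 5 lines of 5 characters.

Move 1: B@(1,1) -> caps B=0 W=0
Move 2: W@(4,1) -> caps B=0 W=0
Move 3: B@(0,4) -> caps B=0 W=0
Move 4: W@(3,4) -> caps B=0 W=0
Move 5: B@(4,4) -> caps B=0 W=0
Move 6: W@(3,3) -> caps B=0 W=0
Move 7: B@(2,3) -> caps B=0 W=0
Move 8: W@(4,3) -> caps B=0 W=1
Move 9: B@(3,1) -> caps B=0 W=1
Move 10: W@(0,0) -> caps B=0 W=1
Move 11: B@(1,2) -> caps B=0 W=1

Answer: W...B
.BB..
...B.
.B.WW
.W.W.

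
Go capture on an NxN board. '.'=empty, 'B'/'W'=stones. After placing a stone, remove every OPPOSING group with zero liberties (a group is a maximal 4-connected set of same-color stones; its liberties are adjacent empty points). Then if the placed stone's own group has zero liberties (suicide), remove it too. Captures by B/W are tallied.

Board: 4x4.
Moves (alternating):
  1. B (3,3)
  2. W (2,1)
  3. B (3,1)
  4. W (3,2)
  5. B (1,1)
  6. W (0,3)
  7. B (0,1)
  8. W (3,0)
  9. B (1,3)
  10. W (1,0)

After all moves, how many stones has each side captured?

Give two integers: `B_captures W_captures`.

Move 1: B@(3,3) -> caps B=0 W=0
Move 2: W@(2,1) -> caps B=0 W=0
Move 3: B@(3,1) -> caps B=0 W=0
Move 4: W@(3,2) -> caps B=0 W=0
Move 5: B@(1,1) -> caps B=0 W=0
Move 6: W@(0,3) -> caps B=0 W=0
Move 7: B@(0,1) -> caps B=0 W=0
Move 8: W@(3,0) -> caps B=0 W=1
Move 9: B@(1,3) -> caps B=0 W=1
Move 10: W@(1,0) -> caps B=0 W=1

Answer: 0 1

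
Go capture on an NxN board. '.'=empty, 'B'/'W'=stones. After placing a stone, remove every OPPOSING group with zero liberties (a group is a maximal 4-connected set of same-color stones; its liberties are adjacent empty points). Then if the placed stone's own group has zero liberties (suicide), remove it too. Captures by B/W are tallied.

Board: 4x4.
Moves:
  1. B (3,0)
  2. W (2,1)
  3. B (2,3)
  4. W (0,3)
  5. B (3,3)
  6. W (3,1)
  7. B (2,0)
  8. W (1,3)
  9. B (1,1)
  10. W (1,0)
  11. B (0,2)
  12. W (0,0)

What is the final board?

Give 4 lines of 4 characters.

Answer: W.BW
WB.W
.W.B
.W.B

Derivation:
Move 1: B@(3,0) -> caps B=0 W=0
Move 2: W@(2,1) -> caps B=0 W=0
Move 3: B@(2,3) -> caps B=0 W=0
Move 4: W@(0,3) -> caps B=0 W=0
Move 5: B@(3,3) -> caps B=0 W=0
Move 6: W@(3,1) -> caps B=0 W=0
Move 7: B@(2,0) -> caps B=0 W=0
Move 8: W@(1,3) -> caps B=0 W=0
Move 9: B@(1,1) -> caps B=0 W=0
Move 10: W@(1,0) -> caps B=0 W=2
Move 11: B@(0,2) -> caps B=0 W=2
Move 12: W@(0,0) -> caps B=0 W=2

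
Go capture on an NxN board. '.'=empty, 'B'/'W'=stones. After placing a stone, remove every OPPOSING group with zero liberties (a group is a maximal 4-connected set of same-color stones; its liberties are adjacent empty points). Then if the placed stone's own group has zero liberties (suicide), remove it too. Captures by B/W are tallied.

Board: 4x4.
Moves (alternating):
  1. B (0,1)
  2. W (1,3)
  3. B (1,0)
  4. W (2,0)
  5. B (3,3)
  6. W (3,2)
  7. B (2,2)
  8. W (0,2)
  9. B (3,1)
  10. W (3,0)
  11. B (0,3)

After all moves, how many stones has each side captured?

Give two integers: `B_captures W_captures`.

Move 1: B@(0,1) -> caps B=0 W=0
Move 2: W@(1,3) -> caps B=0 W=0
Move 3: B@(1,0) -> caps B=0 W=0
Move 4: W@(2,0) -> caps B=0 W=0
Move 5: B@(3,3) -> caps B=0 W=0
Move 6: W@(3,2) -> caps B=0 W=0
Move 7: B@(2,2) -> caps B=0 W=0
Move 8: W@(0,2) -> caps B=0 W=0
Move 9: B@(3,1) -> caps B=1 W=0
Move 10: W@(3,0) -> caps B=1 W=0
Move 11: B@(0,3) -> caps B=1 W=0

Answer: 1 0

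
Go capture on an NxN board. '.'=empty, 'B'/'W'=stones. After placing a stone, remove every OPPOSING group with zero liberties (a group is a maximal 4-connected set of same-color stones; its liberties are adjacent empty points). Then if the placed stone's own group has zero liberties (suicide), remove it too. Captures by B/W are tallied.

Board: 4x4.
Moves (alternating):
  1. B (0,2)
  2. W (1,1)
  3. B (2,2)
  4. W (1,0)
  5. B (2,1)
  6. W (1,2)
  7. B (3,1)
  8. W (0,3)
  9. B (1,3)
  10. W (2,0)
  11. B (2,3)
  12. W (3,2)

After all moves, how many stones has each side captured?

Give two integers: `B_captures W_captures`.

Answer: 1 0

Derivation:
Move 1: B@(0,2) -> caps B=0 W=0
Move 2: W@(1,1) -> caps B=0 W=0
Move 3: B@(2,2) -> caps B=0 W=0
Move 4: W@(1,0) -> caps B=0 W=0
Move 5: B@(2,1) -> caps B=0 W=0
Move 6: W@(1,2) -> caps B=0 W=0
Move 7: B@(3,1) -> caps B=0 W=0
Move 8: W@(0,3) -> caps B=0 W=0
Move 9: B@(1,3) -> caps B=1 W=0
Move 10: W@(2,0) -> caps B=1 W=0
Move 11: B@(2,3) -> caps B=1 W=0
Move 12: W@(3,2) -> caps B=1 W=0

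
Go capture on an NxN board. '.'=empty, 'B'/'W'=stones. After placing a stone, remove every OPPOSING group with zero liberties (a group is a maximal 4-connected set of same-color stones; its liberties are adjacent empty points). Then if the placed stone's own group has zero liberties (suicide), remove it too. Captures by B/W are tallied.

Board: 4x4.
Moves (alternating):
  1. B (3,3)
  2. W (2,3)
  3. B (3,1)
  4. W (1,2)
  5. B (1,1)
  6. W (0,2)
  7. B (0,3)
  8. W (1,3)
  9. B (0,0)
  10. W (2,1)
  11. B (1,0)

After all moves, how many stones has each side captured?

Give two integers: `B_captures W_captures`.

Move 1: B@(3,3) -> caps B=0 W=0
Move 2: W@(2,3) -> caps B=0 W=0
Move 3: B@(3,1) -> caps B=0 W=0
Move 4: W@(1,2) -> caps B=0 W=0
Move 5: B@(1,1) -> caps B=0 W=0
Move 6: W@(0,2) -> caps B=0 W=0
Move 7: B@(0,3) -> caps B=0 W=0
Move 8: W@(1,3) -> caps B=0 W=1
Move 9: B@(0,0) -> caps B=0 W=1
Move 10: W@(2,1) -> caps B=0 W=1
Move 11: B@(1,0) -> caps B=0 W=1

Answer: 0 1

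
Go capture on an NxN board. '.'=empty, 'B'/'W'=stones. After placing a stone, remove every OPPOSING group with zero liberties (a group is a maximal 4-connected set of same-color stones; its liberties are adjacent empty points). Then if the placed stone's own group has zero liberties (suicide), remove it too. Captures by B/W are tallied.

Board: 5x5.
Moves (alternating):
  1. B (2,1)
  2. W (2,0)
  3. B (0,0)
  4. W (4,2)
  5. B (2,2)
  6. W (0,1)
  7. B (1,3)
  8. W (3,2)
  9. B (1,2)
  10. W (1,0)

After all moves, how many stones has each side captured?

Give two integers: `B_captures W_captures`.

Move 1: B@(2,1) -> caps B=0 W=0
Move 2: W@(2,0) -> caps B=0 W=0
Move 3: B@(0,0) -> caps B=0 W=0
Move 4: W@(4,2) -> caps B=0 W=0
Move 5: B@(2,2) -> caps B=0 W=0
Move 6: W@(0,1) -> caps B=0 W=0
Move 7: B@(1,3) -> caps B=0 W=0
Move 8: W@(3,2) -> caps B=0 W=0
Move 9: B@(1,2) -> caps B=0 W=0
Move 10: W@(1,0) -> caps B=0 W=1

Answer: 0 1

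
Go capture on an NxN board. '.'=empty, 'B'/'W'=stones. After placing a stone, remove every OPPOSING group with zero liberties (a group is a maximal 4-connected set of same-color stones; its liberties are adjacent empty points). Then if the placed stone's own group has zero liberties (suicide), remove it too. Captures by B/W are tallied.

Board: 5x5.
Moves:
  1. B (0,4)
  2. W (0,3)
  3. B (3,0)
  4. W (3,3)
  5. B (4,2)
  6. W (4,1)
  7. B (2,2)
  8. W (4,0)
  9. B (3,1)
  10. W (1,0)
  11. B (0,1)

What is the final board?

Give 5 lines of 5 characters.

Move 1: B@(0,4) -> caps B=0 W=0
Move 2: W@(0,3) -> caps B=0 W=0
Move 3: B@(3,0) -> caps B=0 W=0
Move 4: W@(3,3) -> caps B=0 W=0
Move 5: B@(4,2) -> caps B=0 W=0
Move 6: W@(4,1) -> caps B=0 W=0
Move 7: B@(2,2) -> caps B=0 W=0
Move 8: W@(4,0) -> caps B=0 W=0
Move 9: B@(3,1) -> caps B=2 W=0
Move 10: W@(1,0) -> caps B=2 W=0
Move 11: B@(0,1) -> caps B=2 W=0

Answer: .B.WB
W....
..B..
BB.W.
..B..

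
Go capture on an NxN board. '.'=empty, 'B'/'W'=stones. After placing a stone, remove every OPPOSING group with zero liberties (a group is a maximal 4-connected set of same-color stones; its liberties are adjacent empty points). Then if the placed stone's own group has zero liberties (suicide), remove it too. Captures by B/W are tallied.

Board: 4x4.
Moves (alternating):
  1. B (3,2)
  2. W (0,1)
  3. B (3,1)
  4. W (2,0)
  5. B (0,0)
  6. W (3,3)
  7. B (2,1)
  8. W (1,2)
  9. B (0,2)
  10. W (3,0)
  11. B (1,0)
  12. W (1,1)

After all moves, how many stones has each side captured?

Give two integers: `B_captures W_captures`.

Move 1: B@(3,2) -> caps B=0 W=0
Move 2: W@(0,1) -> caps B=0 W=0
Move 3: B@(3,1) -> caps B=0 W=0
Move 4: W@(2,0) -> caps B=0 W=0
Move 5: B@(0,0) -> caps B=0 W=0
Move 6: W@(3,3) -> caps B=0 W=0
Move 7: B@(2,1) -> caps B=0 W=0
Move 8: W@(1,2) -> caps B=0 W=0
Move 9: B@(0,2) -> caps B=0 W=0
Move 10: W@(3,0) -> caps B=0 W=0
Move 11: B@(1,0) -> caps B=2 W=0
Move 12: W@(1,1) -> caps B=2 W=0

Answer: 2 0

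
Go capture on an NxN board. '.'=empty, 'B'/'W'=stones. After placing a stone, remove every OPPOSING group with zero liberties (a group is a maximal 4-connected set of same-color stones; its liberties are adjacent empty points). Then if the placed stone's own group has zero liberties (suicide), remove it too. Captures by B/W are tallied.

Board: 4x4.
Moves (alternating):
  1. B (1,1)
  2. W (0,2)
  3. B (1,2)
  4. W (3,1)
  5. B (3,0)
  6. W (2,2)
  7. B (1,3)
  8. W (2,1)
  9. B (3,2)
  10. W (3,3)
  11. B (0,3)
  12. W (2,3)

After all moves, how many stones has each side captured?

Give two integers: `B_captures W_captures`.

Answer: 0 1

Derivation:
Move 1: B@(1,1) -> caps B=0 W=0
Move 2: W@(0,2) -> caps B=0 W=0
Move 3: B@(1,2) -> caps B=0 W=0
Move 4: W@(3,1) -> caps B=0 W=0
Move 5: B@(3,0) -> caps B=0 W=0
Move 6: W@(2,2) -> caps B=0 W=0
Move 7: B@(1,3) -> caps B=0 W=0
Move 8: W@(2,1) -> caps B=0 W=0
Move 9: B@(3,2) -> caps B=0 W=0
Move 10: W@(3,3) -> caps B=0 W=1
Move 11: B@(0,3) -> caps B=0 W=1
Move 12: W@(2,3) -> caps B=0 W=1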